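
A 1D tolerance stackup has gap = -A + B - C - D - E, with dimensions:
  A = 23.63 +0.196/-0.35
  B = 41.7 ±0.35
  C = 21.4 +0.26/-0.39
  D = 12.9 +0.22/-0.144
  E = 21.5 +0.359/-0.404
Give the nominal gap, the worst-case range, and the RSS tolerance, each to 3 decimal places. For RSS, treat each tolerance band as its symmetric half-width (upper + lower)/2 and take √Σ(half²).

Stack each dimension's contribution:
  -A: nom -23.630 → Σnom=-23.630; wc +0.350/-0.196 → slack +0.350/-0.196; half-tol=0.273, Σhalf²=0.074529
  +B: nom +41.700 → Σnom=18.070; wc +0.350/-0.350 → slack +0.700/-0.546; half-tol=0.350, Σhalf²=0.197029
  -C: nom -21.400 → Σnom=-3.330; wc +0.390/-0.260 → slack +1.090/-0.806; half-tol=0.325, Σhalf²=0.302654
  -D: nom -12.900 → Σnom=-16.230; wc +0.144/-0.220 → slack +1.234/-1.026; half-tol=0.182, Σhalf²=0.335778
  -E: nom -21.500 → Σnom=-37.730; wc +0.404/-0.359 → slack +1.638/-1.385; half-tol=0.382, Σhalf²=0.481320
Nominal = -37.730. Worst-case = [-37.730 - 1.385, -37.730 + 1.638] = [-39.115, -36.092]. RSS = √0.481320 = 0.694.

nominal=-37.730 wc=[-39.115,-36.092] rss=0.694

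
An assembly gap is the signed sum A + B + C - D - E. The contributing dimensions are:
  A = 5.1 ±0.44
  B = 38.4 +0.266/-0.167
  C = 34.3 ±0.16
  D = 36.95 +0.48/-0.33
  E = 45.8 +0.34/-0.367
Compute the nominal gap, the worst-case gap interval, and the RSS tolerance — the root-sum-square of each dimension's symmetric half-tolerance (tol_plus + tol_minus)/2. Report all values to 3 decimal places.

nominal=-4.950 wc=[-6.537,-3.387] rss=0.745

Stack each dimension's contribution:
  +A: nom +5.100 → Σnom=5.100; wc +0.440/-0.440 → slack +0.440/-0.440; half-tol=0.440, Σhalf²=0.193600
  +B: nom +38.400 → Σnom=43.500; wc +0.266/-0.167 → slack +0.706/-0.607; half-tol=0.217, Σhalf²=0.240472
  +C: nom +34.300 → Σnom=77.800; wc +0.160/-0.160 → slack +0.866/-0.767; half-tol=0.160, Σhalf²=0.266072
  -D: nom -36.950 → Σnom=40.850; wc +0.330/-0.480 → slack +1.196/-1.247; half-tol=0.405, Σhalf²=0.430097
  -E: nom -45.800 → Σnom=-4.950; wc +0.367/-0.340 → slack +1.563/-1.587; half-tol=0.354, Σhalf²=0.555060
Nominal = -4.950. Worst-case = [-4.950 - 1.587, -4.950 + 1.563] = [-6.537, -3.387]. RSS = √0.555060 = 0.745.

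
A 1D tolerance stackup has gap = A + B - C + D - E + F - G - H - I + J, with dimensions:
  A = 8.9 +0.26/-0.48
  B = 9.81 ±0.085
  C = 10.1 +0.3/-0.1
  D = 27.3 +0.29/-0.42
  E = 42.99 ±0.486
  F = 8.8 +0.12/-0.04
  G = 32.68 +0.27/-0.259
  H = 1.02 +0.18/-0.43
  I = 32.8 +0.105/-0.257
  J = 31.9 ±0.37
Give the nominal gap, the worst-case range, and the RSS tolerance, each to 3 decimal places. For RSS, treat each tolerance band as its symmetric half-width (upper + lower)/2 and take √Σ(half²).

Stack each dimension's contribution:
  +A: nom +8.900 → Σnom=8.900; wc +0.260/-0.480 → slack +0.260/-0.480; half-tol=0.370, Σhalf²=0.136900
  +B: nom +9.810 → Σnom=18.710; wc +0.085/-0.085 → slack +0.345/-0.565; half-tol=0.085, Σhalf²=0.144125
  -C: nom -10.100 → Σnom=8.610; wc +0.100/-0.300 → slack +0.445/-0.865; half-tol=0.200, Σhalf²=0.184125
  +D: nom +27.300 → Σnom=35.910; wc +0.290/-0.420 → slack +0.735/-1.285; half-tol=0.355, Σhalf²=0.310150
  -E: nom -42.990 → Σnom=-7.080; wc +0.486/-0.486 → slack +1.221/-1.771; half-tol=0.486, Σhalf²=0.546346
  +F: nom +8.800 → Σnom=1.720; wc +0.120/-0.040 → slack +1.341/-1.811; half-tol=0.080, Σhalf²=0.552746
  -G: nom -32.680 → Σnom=-30.960; wc +0.259/-0.270 → slack +1.600/-2.081; half-tol=0.265, Σhalf²=0.622706
  -H: nom -1.020 → Σnom=-31.980; wc +0.430/-0.180 → slack +2.030/-2.261; half-tol=0.305, Σhalf²=0.715731
  -I: nom -32.800 → Σnom=-64.780; wc +0.257/-0.105 → slack +2.287/-2.366; half-tol=0.181, Σhalf²=0.748492
  +J: nom +31.900 → Σnom=-32.880; wc +0.370/-0.370 → slack +2.657/-2.736; half-tol=0.370, Σhalf²=0.885392
Nominal = -32.880. Worst-case = [-32.880 - 2.736, -32.880 + 2.657] = [-35.616, -30.223]. RSS = √0.885392 = 0.941.

nominal=-32.880 wc=[-35.616,-30.223] rss=0.941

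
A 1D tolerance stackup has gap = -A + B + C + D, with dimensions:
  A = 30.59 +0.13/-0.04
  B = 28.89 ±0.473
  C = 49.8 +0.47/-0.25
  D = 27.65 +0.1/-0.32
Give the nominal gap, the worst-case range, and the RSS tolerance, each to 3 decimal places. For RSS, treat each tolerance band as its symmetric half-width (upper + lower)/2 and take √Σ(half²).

Stack each dimension's contribution:
  -A: nom -30.590 → Σnom=-30.590; wc +0.040/-0.130 → slack +0.040/-0.130; half-tol=0.085, Σhalf²=0.007225
  +B: nom +28.890 → Σnom=-1.700; wc +0.473/-0.473 → slack +0.513/-0.603; half-tol=0.473, Σhalf²=0.230954
  +C: nom +49.800 → Σnom=48.100; wc +0.470/-0.250 → slack +0.983/-0.853; half-tol=0.360, Σhalf²=0.360554
  +D: nom +27.650 → Σnom=75.750; wc +0.100/-0.320 → slack +1.083/-1.173; half-tol=0.210, Σhalf²=0.404654
Nominal = 75.750. Worst-case = [75.750 - 1.173, 75.750 + 1.083] = [74.577, 76.833]. RSS = √0.404654 = 0.636.

nominal=75.750 wc=[74.577,76.833] rss=0.636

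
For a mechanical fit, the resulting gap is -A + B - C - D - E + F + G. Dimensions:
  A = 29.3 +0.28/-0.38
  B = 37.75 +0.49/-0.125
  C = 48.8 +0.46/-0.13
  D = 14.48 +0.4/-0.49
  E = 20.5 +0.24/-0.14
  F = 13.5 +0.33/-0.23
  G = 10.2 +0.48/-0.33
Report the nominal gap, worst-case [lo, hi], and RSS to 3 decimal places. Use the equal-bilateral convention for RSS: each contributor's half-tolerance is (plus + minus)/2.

nominal=-51.630 wc=[-53.695,-49.190] rss=0.876

Stack each dimension's contribution:
  -A: nom -29.300 → Σnom=-29.300; wc +0.380/-0.280 → slack +0.380/-0.280; half-tol=0.330, Σhalf²=0.108900
  +B: nom +37.750 → Σnom=8.450; wc +0.490/-0.125 → slack +0.870/-0.405; half-tol=0.307, Σhalf²=0.203456
  -C: nom -48.800 → Σnom=-40.350; wc +0.130/-0.460 → slack +1.000/-0.865; half-tol=0.295, Σhalf²=0.290481
  -D: nom -14.480 → Σnom=-54.830; wc +0.490/-0.400 → slack +1.490/-1.265; half-tol=0.445, Σhalf²=0.488506
  -E: nom -20.500 → Σnom=-75.330; wc +0.140/-0.240 → slack +1.630/-1.505; half-tol=0.190, Σhalf²=0.524606
  +F: nom +13.500 → Σnom=-61.830; wc +0.330/-0.230 → slack +1.960/-1.735; half-tol=0.280, Σhalf²=0.603006
  +G: nom +10.200 → Σnom=-51.630; wc +0.480/-0.330 → slack +2.440/-2.065; half-tol=0.405, Σhalf²=0.767031
Nominal = -51.630. Worst-case = [-51.630 - 2.065, -51.630 + 2.440] = [-53.695, -49.190]. RSS = √0.767031 = 0.876.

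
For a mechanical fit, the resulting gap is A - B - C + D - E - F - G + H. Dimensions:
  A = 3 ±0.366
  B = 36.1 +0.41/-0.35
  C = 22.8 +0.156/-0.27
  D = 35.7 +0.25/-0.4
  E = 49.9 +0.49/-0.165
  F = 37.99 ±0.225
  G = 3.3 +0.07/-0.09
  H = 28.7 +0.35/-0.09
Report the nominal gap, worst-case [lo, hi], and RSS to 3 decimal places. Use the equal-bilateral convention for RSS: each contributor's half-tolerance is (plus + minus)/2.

Stack each dimension's contribution:
  +A: nom +3.000 → Σnom=3.000; wc +0.366/-0.366 → slack +0.366/-0.366; half-tol=0.366, Σhalf²=0.133956
  -B: nom -36.100 → Σnom=-33.100; wc +0.350/-0.410 → slack +0.716/-0.776; half-tol=0.380, Σhalf²=0.278356
  -C: nom -22.800 → Σnom=-55.900; wc +0.270/-0.156 → slack +0.986/-0.932; half-tol=0.213, Σhalf²=0.323725
  +D: nom +35.700 → Σnom=-20.200; wc +0.250/-0.400 → slack +1.236/-1.332; half-tol=0.325, Σhalf²=0.429350
  -E: nom -49.900 → Σnom=-70.100; wc +0.165/-0.490 → slack +1.401/-1.822; half-tol=0.328, Σhalf²=0.536606
  -F: nom -37.990 → Σnom=-108.090; wc +0.225/-0.225 → slack +1.626/-2.047; half-tol=0.225, Σhalf²=0.587231
  -G: nom -3.300 → Σnom=-111.390; wc +0.090/-0.070 → slack +1.716/-2.117; half-tol=0.080, Σhalf²=0.593631
  +H: nom +28.700 → Σnom=-82.690; wc +0.350/-0.090 → slack +2.066/-2.207; half-tol=0.220, Σhalf²=0.642031
Nominal = -82.690. Worst-case = [-82.690 - 2.207, -82.690 + 2.066] = [-84.897, -80.624]. RSS = √0.642031 = 0.801.

nominal=-82.690 wc=[-84.897,-80.624] rss=0.801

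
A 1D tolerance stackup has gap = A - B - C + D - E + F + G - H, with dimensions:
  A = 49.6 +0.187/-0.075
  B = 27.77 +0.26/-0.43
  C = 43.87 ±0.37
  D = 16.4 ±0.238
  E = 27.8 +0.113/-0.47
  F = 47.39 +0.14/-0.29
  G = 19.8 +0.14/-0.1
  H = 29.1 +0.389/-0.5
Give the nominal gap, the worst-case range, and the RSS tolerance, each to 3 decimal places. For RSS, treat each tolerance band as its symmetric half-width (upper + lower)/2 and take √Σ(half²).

Stack each dimension's contribution:
  +A: nom +49.600 → Σnom=49.600; wc +0.187/-0.075 → slack +0.187/-0.075; half-tol=0.131, Σhalf²=0.017161
  -B: nom -27.770 → Σnom=21.830; wc +0.430/-0.260 → slack +0.617/-0.335; half-tol=0.345, Σhalf²=0.136186
  -C: nom -43.870 → Σnom=-22.040; wc +0.370/-0.370 → slack +0.987/-0.705; half-tol=0.370, Σhalf²=0.273086
  +D: nom +16.400 → Σnom=-5.640; wc +0.238/-0.238 → slack +1.225/-0.943; half-tol=0.238, Σhalf²=0.329730
  -E: nom -27.800 → Σnom=-33.440; wc +0.470/-0.113 → slack +1.695/-1.056; half-tol=0.291, Σhalf²=0.414702
  +F: nom +47.390 → Σnom=13.950; wc +0.140/-0.290 → slack +1.835/-1.346; half-tol=0.215, Σhalf²=0.460927
  +G: nom +19.800 → Σnom=33.750; wc +0.140/-0.100 → slack +1.975/-1.446; half-tol=0.120, Σhalf²=0.475327
  -H: nom -29.100 → Σnom=4.650; wc +0.500/-0.389 → slack +2.475/-1.835; half-tol=0.445, Σhalf²=0.672907
Nominal = 4.650. Worst-case = [4.650 - 1.835, 4.650 + 2.475] = [2.815, 7.125]. RSS = √0.672907 = 0.820.

nominal=4.650 wc=[2.815,7.125] rss=0.820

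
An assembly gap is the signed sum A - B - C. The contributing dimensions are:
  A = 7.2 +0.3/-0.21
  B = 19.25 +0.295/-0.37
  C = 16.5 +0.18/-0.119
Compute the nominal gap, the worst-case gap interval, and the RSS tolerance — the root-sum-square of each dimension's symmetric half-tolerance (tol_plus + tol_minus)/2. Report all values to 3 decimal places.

Stack each dimension's contribution:
  +A: nom +7.200 → Σnom=7.200; wc +0.300/-0.210 → slack +0.300/-0.210; half-tol=0.255, Σhalf²=0.065025
  -B: nom -19.250 → Σnom=-12.050; wc +0.370/-0.295 → slack +0.670/-0.505; half-tol=0.333, Σhalf²=0.175581
  -C: nom -16.500 → Σnom=-28.550; wc +0.119/-0.180 → slack +0.789/-0.685; half-tol=0.149, Σhalf²=0.197932
Nominal = -28.550. Worst-case = [-28.550 - 0.685, -28.550 + 0.789] = [-29.235, -27.761]. RSS = √0.197932 = 0.445.

nominal=-28.550 wc=[-29.235,-27.761] rss=0.445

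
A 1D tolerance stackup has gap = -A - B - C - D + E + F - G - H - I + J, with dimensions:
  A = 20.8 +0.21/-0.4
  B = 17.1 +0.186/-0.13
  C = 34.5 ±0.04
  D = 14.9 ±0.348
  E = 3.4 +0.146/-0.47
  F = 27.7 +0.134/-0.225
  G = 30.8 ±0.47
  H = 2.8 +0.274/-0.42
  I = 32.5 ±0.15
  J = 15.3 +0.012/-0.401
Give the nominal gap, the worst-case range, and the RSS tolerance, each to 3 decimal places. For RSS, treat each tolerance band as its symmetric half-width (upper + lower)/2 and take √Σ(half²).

nominal=-107.000 wc=[-109.774,-104.750] rss=0.880

Stack each dimension's contribution:
  -A: nom -20.800 → Σnom=-20.800; wc +0.400/-0.210 → slack +0.400/-0.210; half-tol=0.305, Σhalf²=0.093025
  -B: nom -17.100 → Σnom=-37.900; wc +0.130/-0.186 → slack +0.530/-0.396; half-tol=0.158, Σhalf²=0.117989
  -C: nom -34.500 → Σnom=-72.400; wc +0.040/-0.040 → slack +0.570/-0.436; half-tol=0.040, Σhalf²=0.119589
  -D: nom -14.900 → Σnom=-87.300; wc +0.348/-0.348 → slack +0.918/-0.784; half-tol=0.348, Σhalf²=0.240693
  +E: nom +3.400 → Σnom=-83.900; wc +0.146/-0.470 → slack +1.064/-1.254; half-tol=0.308, Σhalf²=0.335557
  +F: nom +27.700 → Σnom=-56.200; wc +0.134/-0.225 → slack +1.198/-1.479; half-tol=0.179, Σhalf²=0.367777
  -G: nom -30.800 → Σnom=-87.000; wc +0.470/-0.470 → slack +1.668/-1.949; half-tol=0.470, Σhalf²=0.588677
  -H: nom -2.800 → Σnom=-89.800; wc +0.420/-0.274 → slack +2.088/-2.223; half-tol=0.347, Σhalf²=0.709086
  -I: nom -32.500 → Σnom=-122.300; wc +0.150/-0.150 → slack +2.238/-2.373; half-tol=0.150, Σhalf²=0.731586
  +J: nom +15.300 → Σnom=-107.000; wc +0.012/-0.401 → slack +2.250/-2.774; half-tol=0.207, Σhalf²=0.774228
Nominal = -107.000. Worst-case = [-107.000 - 2.774, -107.000 + 2.250] = [-109.774, -104.750]. RSS = √0.774228 = 0.880.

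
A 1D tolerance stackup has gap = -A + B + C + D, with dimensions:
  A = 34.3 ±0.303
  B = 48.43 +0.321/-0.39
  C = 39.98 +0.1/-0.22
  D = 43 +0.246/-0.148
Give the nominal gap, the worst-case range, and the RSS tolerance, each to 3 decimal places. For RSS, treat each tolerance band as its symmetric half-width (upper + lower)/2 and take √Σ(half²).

Stack each dimension's contribution:
  -A: nom -34.300 → Σnom=-34.300; wc +0.303/-0.303 → slack +0.303/-0.303; half-tol=0.303, Σhalf²=0.091809
  +B: nom +48.430 → Σnom=14.130; wc +0.321/-0.390 → slack +0.624/-0.693; half-tol=0.356, Σhalf²=0.218189
  +C: nom +39.980 → Σnom=54.110; wc +0.100/-0.220 → slack +0.724/-0.913; half-tol=0.160, Σhalf²=0.243789
  +D: nom +43.000 → Σnom=97.110; wc +0.246/-0.148 → slack +0.970/-1.061; half-tol=0.197, Σhalf²=0.282598
Nominal = 97.110. Worst-case = [97.110 - 1.061, 97.110 + 0.970] = [96.049, 98.080]. RSS = √0.282598 = 0.532.

nominal=97.110 wc=[96.049,98.080] rss=0.532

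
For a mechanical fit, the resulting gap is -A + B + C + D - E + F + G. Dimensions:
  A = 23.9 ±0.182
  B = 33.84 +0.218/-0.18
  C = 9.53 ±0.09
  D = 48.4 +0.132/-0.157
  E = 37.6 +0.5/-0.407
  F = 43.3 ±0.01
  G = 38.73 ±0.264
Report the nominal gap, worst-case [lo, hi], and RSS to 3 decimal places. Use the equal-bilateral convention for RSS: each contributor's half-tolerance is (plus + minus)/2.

Stack each dimension's contribution:
  -A: nom -23.900 → Σnom=-23.900; wc +0.182/-0.182 → slack +0.182/-0.182; half-tol=0.182, Σhalf²=0.033124
  +B: nom +33.840 → Σnom=9.940; wc +0.218/-0.180 → slack +0.400/-0.362; half-tol=0.199, Σhalf²=0.072725
  +C: nom +9.530 → Σnom=19.470; wc +0.090/-0.090 → slack +0.490/-0.452; half-tol=0.090, Σhalf²=0.080825
  +D: nom +48.400 → Σnom=67.870; wc +0.132/-0.157 → slack +0.622/-0.609; half-tol=0.145, Σhalf²=0.101705
  -E: nom -37.600 → Σnom=30.270; wc +0.407/-0.500 → slack +1.029/-1.109; half-tol=0.454, Σhalf²=0.307368
  +F: nom +43.300 → Σnom=73.570; wc +0.010/-0.010 → slack +1.039/-1.119; half-tol=0.010, Σhalf²=0.307468
  +G: nom +38.730 → Σnom=112.300; wc +0.264/-0.264 → slack +1.303/-1.383; half-tol=0.264, Σhalf²=0.377163
Nominal = 112.300. Worst-case = [112.300 - 1.383, 112.300 + 1.303] = [110.917, 113.603]. RSS = √0.377163 = 0.614.

nominal=112.300 wc=[110.917,113.603] rss=0.614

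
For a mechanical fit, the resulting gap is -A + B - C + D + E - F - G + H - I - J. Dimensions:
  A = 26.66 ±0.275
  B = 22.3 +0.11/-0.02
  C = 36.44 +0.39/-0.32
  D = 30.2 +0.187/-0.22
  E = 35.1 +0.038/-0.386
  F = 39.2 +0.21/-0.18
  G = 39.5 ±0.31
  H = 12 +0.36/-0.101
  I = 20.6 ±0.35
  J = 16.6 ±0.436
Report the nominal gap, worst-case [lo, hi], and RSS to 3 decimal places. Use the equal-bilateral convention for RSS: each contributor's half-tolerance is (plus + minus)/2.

nominal=-79.400 wc=[-82.098,-76.834] rss=0.890

Stack each dimension's contribution:
  -A: nom -26.660 → Σnom=-26.660; wc +0.275/-0.275 → slack +0.275/-0.275; half-tol=0.275, Σhalf²=0.075625
  +B: nom +22.300 → Σnom=-4.360; wc +0.110/-0.020 → slack +0.385/-0.295; half-tol=0.065, Σhalf²=0.079850
  -C: nom -36.440 → Σnom=-40.800; wc +0.320/-0.390 → slack +0.705/-0.685; half-tol=0.355, Σhalf²=0.205875
  +D: nom +30.200 → Σnom=-10.600; wc +0.187/-0.220 → slack +0.892/-0.905; half-tol=0.204, Σhalf²=0.247287
  +E: nom +35.100 → Σnom=24.500; wc +0.038/-0.386 → slack +0.930/-1.291; half-tol=0.212, Σhalf²=0.292231
  -F: nom -39.200 → Σnom=-14.700; wc +0.180/-0.210 → slack +1.110/-1.501; half-tol=0.195, Σhalf²=0.330256
  -G: nom -39.500 → Σnom=-54.200; wc +0.310/-0.310 → slack +1.420/-1.811; half-tol=0.310, Σhalf²=0.426356
  +H: nom +12.000 → Σnom=-42.200; wc +0.360/-0.101 → slack +1.780/-1.912; half-tol=0.230, Σhalf²=0.479487
  -I: nom -20.600 → Σnom=-62.800; wc +0.350/-0.350 → slack +2.130/-2.262; half-tol=0.350, Σhalf²=0.601986
  -J: nom -16.600 → Σnom=-79.400; wc +0.436/-0.436 → slack +2.566/-2.698; half-tol=0.436, Σhalf²=0.792083
Nominal = -79.400. Worst-case = [-79.400 - 2.698, -79.400 + 2.566] = [-82.098, -76.834]. RSS = √0.792083 = 0.890.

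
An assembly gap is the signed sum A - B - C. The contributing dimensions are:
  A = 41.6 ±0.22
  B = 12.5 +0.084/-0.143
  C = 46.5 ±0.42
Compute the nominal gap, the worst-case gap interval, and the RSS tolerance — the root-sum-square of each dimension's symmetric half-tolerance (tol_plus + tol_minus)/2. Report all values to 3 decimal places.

nominal=-17.400 wc=[-18.124,-16.617] rss=0.488

Stack each dimension's contribution:
  +A: nom +41.600 → Σnom=41.600; wc +0.220/-0.220 → slack +0.220/-0.220; half-tol=0.220, Σhalf²=0.048400
  -B: nom -12.500 → Σnom=29.100; wc +0.143/-0.084 → slack +0.363/-0.304; half-tol=0.113, Σhalf²=0.061282
  -C: nom -46.500 → Σnom=-17.400; wc +0.420/-0.420 → slack +0.783/-0.724; half-tol=0.420, Σhalf²=0.237682
Nominal = -17.400. Worst-case = [-17.400 - 0.724, -17.400 + 0.783] = [-18.124, -16.617]. RSS = √0.237682 = 0.488.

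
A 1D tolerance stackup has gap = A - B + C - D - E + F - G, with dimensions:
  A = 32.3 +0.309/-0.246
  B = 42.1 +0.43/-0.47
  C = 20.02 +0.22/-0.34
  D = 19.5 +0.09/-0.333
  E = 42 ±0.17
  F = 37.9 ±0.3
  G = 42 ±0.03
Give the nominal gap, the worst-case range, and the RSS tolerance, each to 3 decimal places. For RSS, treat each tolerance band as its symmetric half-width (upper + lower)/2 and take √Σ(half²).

nominal=-55.380 wc=[-56.986,-53.548] rss=0.723

Stack each dimension's contribution:
  +A: nom +32.300 → Σnom=32.300; wc +0.309/-0.246 → slack +0.309/-0.246; half-tol=0.277, Σhalf²=0.077006
  -B: nom -42.100 → Σnom=-9.800; wc +0.470/-0.430 → slack +0.779/-0.676; half-tol=0.450, Σhalf²=0.279506
  +C: nom +20.020 → Σnom=10.220; wc +0.220/-0.340 → slack +0.999/-1.016; half-tol=0.280, Σhalf²=0.357906
  -D: nom -19.500 → Σnom=-9.280; wc +0.333/-0.090 → slack +1.332/-1.106; half-tol=0.212, Σhalf²=0.402639
  -E: nom -42.000 → Σnom=-51.280; wc +0.170/-0.170 → slack +1.502/-1.276; half-tol=0.170, Σhalf²=0.431538
  +F: nom +37.900 → Σnom=-13.380; wc +0.300/-0.300 → slack +1.802/-1.576; half-tol=0.300, Σhalf²=0.521539
  -G: nom -42.000 → Σnom=-55.380; wc +0.030/-0.030 → slack +1.832/-1.606; half-tol=0.030, Σhalf²=0.522439
Nominal = -55.380. Worst-case = [-55.380 - 1.606, -55.380 + 1.832] = [-56.986, -53.548]. RSS = √0.522439 = 0.723.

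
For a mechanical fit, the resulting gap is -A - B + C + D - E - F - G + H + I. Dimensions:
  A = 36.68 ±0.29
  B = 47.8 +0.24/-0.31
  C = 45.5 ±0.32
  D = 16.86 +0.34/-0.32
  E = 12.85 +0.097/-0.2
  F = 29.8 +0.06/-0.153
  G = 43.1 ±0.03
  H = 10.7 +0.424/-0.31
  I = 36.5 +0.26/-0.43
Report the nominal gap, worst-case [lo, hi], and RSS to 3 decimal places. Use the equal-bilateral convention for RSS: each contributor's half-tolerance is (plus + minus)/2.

Stack each dimension's contribution:
  -A: nom -36.680 → Σnom=-36.680; wc +0.290/-0.290 → slack +0.290/-0.290; half-tol=0.290, Σhalf²=0.084100
  -B: nom -47.800 → Σnom=-84.480; wc +0.310/-0.240 → slack +0.600/-0.530; half-tol=0.275, Σhalf²=0.159725
  +C: nom +45.500 → Σnom=-38.980; wc +0.320/-0.320 → slack +0.920/-0.850; half-tol=0.320, Σhalf²=0.262125
  +D: nom +16.860 → Σnom=-22.120; wc +0.340/-0.320 → slack +1.260/-1.170; half-tol=0.330, Σhalf²=0.371025
  -E: nom -12.850 → Σnom=-34.970; wc +0.200/-0.097 → slack +1.460/-1.267; half-tol=0.149, Σhalf²=0.393077
  -F: nom -29.800 → Σnom=-64.770; wc +0.153/-0.060 → slack +1.613/-1.327; half-tol=0.106, Σhalf²=0.404419
  -G: nom -43.100 → Σnom=-107.870; wc +0.030/-0.030 → slack +1.643/-1.357; half-tol=0.030, Σhalf²=0.405319
  +H: nom +10.700 → Σnom=-97.170; wc +0.424/-0.310 → slack +2.067/-1.667; half-tol=0.367, Σhalf²=0.540009
  +I: nom +36.500 → Σnom=-60.670; wc +0.260/-0.430 → slack +2.327/-2.097; half-tol=0.345, Σhalf²=0.659033
Nominal = -60.670. Worst-case = [-60.670 - 2.097, -60.670 + 2.327] = [-62.767, -58.343]. RSS = √0.659033 = 0.812.

nominal=-60.670 wc=[-62.767,-58.343] rss=0.812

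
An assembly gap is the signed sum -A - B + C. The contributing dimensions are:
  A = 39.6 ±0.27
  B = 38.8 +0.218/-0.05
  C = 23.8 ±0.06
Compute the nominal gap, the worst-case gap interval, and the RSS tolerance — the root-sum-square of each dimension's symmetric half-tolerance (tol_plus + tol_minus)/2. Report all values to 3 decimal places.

nominal=-54.600 wc=[-55.148,-54.220] rss=0.307

Stack each dimension's contribution:
  -A: nom -39.600 → Σnom=-39.600; wc +0.270/-0.270 → slack +0.270/-0.270; half-tol=0.270, Σhalf²=0.072900
  -B: nom -38.800 → Σnom=-78.400; wc +0.050/-0.218 → slack +0.320/-0.488; half-tol=0.134, Σhalf²=0.090856
  +C: nom +23.800 → Σnom=-54.600; wc +0.060/-0.060 → slack +0.380/-0.548; half-tol=0.060, Σhalf²=0.094456
Nominal = -54.600. Worst-case = [-54.600 - 0.548, -54.600 + 0.380] = [-55.148, -54.220]. RSS = √0.094456 = 0.307.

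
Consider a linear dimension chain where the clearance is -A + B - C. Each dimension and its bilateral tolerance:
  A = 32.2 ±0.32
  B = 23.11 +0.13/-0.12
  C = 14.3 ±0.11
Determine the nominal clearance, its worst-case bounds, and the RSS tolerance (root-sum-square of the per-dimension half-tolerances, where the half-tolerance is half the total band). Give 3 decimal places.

nominal=-23.390 wc=[-23.940,-22.830] rss=0.361

Stack each dimension's contribution:
  -A: nom -32.200 → Σnom=-32.200; wc +0.320/-0.320 → slack +0.320/-0.320; half-tol=0.320, Σhalf²=0.102400
  +B: nom +23.110 → Σnom=-9.090; wc +0.130/-0.120 → slack +0.450/-0.440; half-tol=0.125, Σhalf²=0.118025
  -C: nom -14.300 → Σnom=-23.390; wc +0.110/-0.110 → slack +0.560/-0.550; half-tol=0.110, Σhalf²=0.130125
Nominal = -23.390. Worst-case = [-23.390 - 0.550, -23.390 + 0.560] = [-23.940, -22.830]. RSS = √0.130125 = 0.361.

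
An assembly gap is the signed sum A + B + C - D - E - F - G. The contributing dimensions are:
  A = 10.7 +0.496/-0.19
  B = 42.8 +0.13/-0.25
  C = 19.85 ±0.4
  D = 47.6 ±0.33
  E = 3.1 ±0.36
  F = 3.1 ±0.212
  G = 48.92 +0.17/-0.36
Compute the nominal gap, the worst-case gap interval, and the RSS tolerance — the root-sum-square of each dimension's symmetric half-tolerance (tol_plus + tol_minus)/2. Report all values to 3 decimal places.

nominal=-29.370 wc=[-31.282,-27.082] rss=0.817

Stack each dimension's contribution:
  +A: nom +10.700 → Σnom=10.700; wc +0.496/-0.190 → slack +0.496/-0.190; half-tol=0.343, Σhalf²=0.117649
  +B: nom +42.800 → Σnom=53.500; wc +0.130/-0.250 → slack +0.626/-0.440; half-tol=0.190, Σhalf²=0.153749
  +C: nom +19.850 → Σnom=73.350; wc +0.400/-0.400 → slack +1.026/-0.840; half-tol=0.400, Σhalf²=0.313749
  -D: nom -47.600 → Σnom=25.750; wc +0.330/-0.330 → slack +1.356/-1.170; half-tol=0.330, Σhalf²=0.422649
  -E: nom -3.100 → Σnom=22.650; wc +0.360/-0.360 → slack +1.716/-1.530; half-tol=0.360, Σhalf²=0.552249
  -F: nom -3.100 → Σnom=19.550; wc +0.212/-0.212 → slack +1.928/-1.742; half-tol=0.212, Σhalf²=0.597193
  -G: nom -48.920 → Σnom=-29.370; wc +0.360/-0.170 → slack +2.288/-1.912; half-tol=0.265, Σhalf²=0.667418
Nominal = -29.370. Worst-case = [-29.370 - 1.912, -29.370 + 2.288] = [-31.282, -27.082]. RSS = √0.667418 = 0.817.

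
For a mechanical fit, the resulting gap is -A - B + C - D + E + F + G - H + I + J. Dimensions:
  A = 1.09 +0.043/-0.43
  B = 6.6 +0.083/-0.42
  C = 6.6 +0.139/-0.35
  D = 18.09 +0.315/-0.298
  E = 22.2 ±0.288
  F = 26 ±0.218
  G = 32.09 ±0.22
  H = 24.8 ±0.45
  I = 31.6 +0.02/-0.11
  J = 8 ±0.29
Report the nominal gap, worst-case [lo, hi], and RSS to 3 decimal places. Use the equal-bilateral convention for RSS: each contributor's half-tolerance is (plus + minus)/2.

nominal=75.910 wc=[73.543,78.683] rss=0.862

Stack each dimension's contribution:
  -A: nom -1.090 → Σnom=-1.090; wc +0.430/-0.043 → slack +0.430/-0.043; half-tol=0.236, Σhalf²=0.055932
  -B: nom -6.600 → Σnom=-7.690; wc +0.420/-0.083 → slack +0.850/-0.126; half-tol=0.252, Σhalf²=0.119184
  +C: nom +6.600 → Σnom=-1.090; wc +0.139/-0.350 → slack +0.989/-0.476; half-tol=0.244, Σhalf²=0.178965
  -D: nom -18.090 → Σnom=-19.180; wc +0.298/-0.315 → slack +1.287/-0.791; half-tol=0.306, Σhalf²=0.272907
  +E: nom +22.200 → Σnom=3.020; wc +0.288/-0.288 → slack +1.575/-1.079; half-tol=0.288, Σhalf²=0.355851
  +F: nom +26.000 → Σnom=29.020; wc +0.218/-0.218 → slack +1.793/-1.297; half-tol=0.218, Σhalf²=0.403375
  +G: nom +32.090 → Σnom=61.110; wc +0.220/-0.220 → slack +2.013/-1.517; half-tol=0.220, Σhalf²=0.451775
  -H: nom -24.800 → Σnom=36.310; wc +0.450/-0.450 → slack +2.463/-1.967; half-tol=0.450, Σhalf²=0.654275
  +I: nom +31.600 → Σnom=67.910; wc +0.020/-0.110 → slack +2.483/-2.077; half-tol=0.065, Σhalf²=0.658500
  +J: nom +8.000 → Σnom=75.910; wc +0.290/-0.290 → slack +2.773/-2.367; half-tol=0.290, Σhalf²=0.742600
Nominal = 75.910. Worst-case = [75.910 - 2.367, 75.910 + 2.773] = [73.543, 78.683]. RSS = √0.742600 = 0.862.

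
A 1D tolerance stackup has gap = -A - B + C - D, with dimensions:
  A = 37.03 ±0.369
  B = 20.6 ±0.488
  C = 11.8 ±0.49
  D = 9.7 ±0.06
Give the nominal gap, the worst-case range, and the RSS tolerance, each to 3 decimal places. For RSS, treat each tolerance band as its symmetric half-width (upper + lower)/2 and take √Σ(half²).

Stack each dimension's contribution:
  -A: nom -37.030 → Σnom=-37.030; wc +0.369/-0.369 → slack +0.369/-0.369; half-tol=0.369, Σhalf²=0.136161
  -B: nom -20.600 → Σnom=-57.630; wc +0.488/-0.488 → slack +0.857/-0.857; half-tol=0.488, Σhalf²=0.374305
  +C: nom +11.800 → Σnom=-45.830; wc +0.490/-0.490 → slack +1.347/-1.347; half-tol=0.490, Σhalf²=0.614405
  -D: nom -9.700 → Σnom=-55.530; wc +0.060/-0.060 → slack +1.407/-1.407; half-tol=0.060, Σhalf²=0.618005
Nominal = -55.530. Worst-case = [-55.530 - 1.407, -55.530 + 1.407] = [-56.937, -54.123]. RSS = √0.618005 = 0.786.

nominal=-55.530 wc=[-56.937,-54.123] rss=0.786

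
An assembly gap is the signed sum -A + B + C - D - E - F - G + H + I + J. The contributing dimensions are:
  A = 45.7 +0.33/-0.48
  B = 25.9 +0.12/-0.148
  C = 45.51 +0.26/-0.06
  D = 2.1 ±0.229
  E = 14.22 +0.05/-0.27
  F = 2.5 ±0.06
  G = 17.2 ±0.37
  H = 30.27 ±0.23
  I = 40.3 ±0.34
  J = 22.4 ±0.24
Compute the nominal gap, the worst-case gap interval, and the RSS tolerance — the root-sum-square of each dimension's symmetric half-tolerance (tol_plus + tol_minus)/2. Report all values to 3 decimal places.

nominal=82.660 wc=[80.603,85.259] rss=0.808

Stack each dimension's contribution:
  -A: nom -45.700 → Σnom=-45.700; wc +0.480/-0.330 → slack +0.480/-0.330; half-tol=0.405, Σhalf²=0.164025
  +B: nom +25.900 → Σnom=-19.800; wc +0.120/-0.148 → slack +0.600/-0.478; half-tol=0.134, Σhalf²=0.181981
  +C: nom +45.510 → Σnom=25.710; wc +0.260/-0.060 → slack +0.860/-0.538; half-tol=0.160, Σhalf²=0.207581
  -D: nom -2.100 → Σnom=23.610; wc +0.229/-0.229 → slack +1.089/-0.767; half-tol=0.229, Σhalf²=0.260022
  -E: nom -14.220 → Σnom=9.390; wc +0.270/-0.050 → slack +1.359/-0.817; half-tol=0.160, Σhalf²=0.285622
  -F: nom -2.500 → Σnom=6.890; wc +0.060/-0.060 → slack +1.419/-0.877; half-tol=0.060, Σhalf²=0.289222
  -G: nom -17.200 → Σnom=-10.310; wc +0.370/-0.370 → slack +1.789/-1.247; half-tol=0.370, Σhalf²=0.426122
  +H: nom +30.270 → Σnom=19.960; wc +0.230/-0.230 → slack +2.019/-1.477; half-tol=0.230, Σhalf²=0.479022
  +I: nom +40.300 → Σnom=60.260; wc +0.340/-0.340 → slack +2.359/-1.817; half-tol=0.340, Σhalf²=0.594622
  +J: nom +22.400 → Σnom=82.660; wc +0.240/-0.240 → slack +2.599/-2.057; half-tol=0.240, Σhalf²=0.652222
Nominal = 82.660. Worst-case = [82.660 - 2.057, 82.660 + 2.599] = [80.603, 85.259]. RSS = √0.652222 = 0.808.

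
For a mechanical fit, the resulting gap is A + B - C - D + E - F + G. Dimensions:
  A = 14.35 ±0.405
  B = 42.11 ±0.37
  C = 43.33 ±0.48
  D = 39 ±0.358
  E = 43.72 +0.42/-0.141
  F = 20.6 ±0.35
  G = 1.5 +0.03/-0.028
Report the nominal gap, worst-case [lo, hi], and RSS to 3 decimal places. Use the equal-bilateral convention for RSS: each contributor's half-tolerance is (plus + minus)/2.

nominal=-1.250 wc=[-3.382,1.163] rss=0.928

Stack each dimension's contribution:
  +A: nom +14.350 → Σnom=14.350; wc +0.405/-0.405 → slack +0.405/-0.405; half-tol=0.405, Σhalf²=0.164025
  +B: nom +42.110 → Σnom=56.460; wc +0.370/-0.370 → slack +0.775/-0.775; half-tol=0.370, Σhalf²=0.300925
  -C: nom -43.330 → Σnom=13.130; wc +0.480/-0.480 → slack +1.255/-1.255; half-tol=0.480, Σhalf²=0.531325
  -D: nom -39.000 → Σnom=-25.870; wc +0.358/-0.358 → slack +1.613/-1.613; half-tol=0.358, Σhalf²=0.659489
  +E: nom +43.720 → Σnom=17.850; wc +0.420/-0.141 → slack +2.033/-1.754; half-tol=0.280, Σhalf²=0.738169
  -F: nom -20.600 → Σnom=-2.750; wc +0.350/-0.350 → slack +2.383/-2.104; half-tol=0.350, Σhalf²=0.860669
  +G: nom +1.500 → Σnom=-1.250; wc +0.030/-0.028 → slack +2.413/-2.132; half-tol=0.029, Σhalf²=0.861510
Nominal = -1.250. Worst-case = [-1.250 - 2.132, -1.250 + 2.413] = [-3.382, 1.163]. RSS = √0.861510 = 0.928.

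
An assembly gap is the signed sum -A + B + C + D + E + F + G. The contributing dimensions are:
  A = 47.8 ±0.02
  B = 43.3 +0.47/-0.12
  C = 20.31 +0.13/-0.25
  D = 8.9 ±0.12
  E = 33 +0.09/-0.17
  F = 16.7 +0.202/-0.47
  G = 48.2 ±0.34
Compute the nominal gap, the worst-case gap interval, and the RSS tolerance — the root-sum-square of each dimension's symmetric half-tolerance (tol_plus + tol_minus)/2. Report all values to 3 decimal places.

Stack each dimension's contribution:
  -A: nom -47.800 → Σnom=-47.800; wc +0.020/-0.020 → slack +0.020/-0.020; half-tol=0.020, Σhalf²=0.000400
  +B: nom +43.300 → Σnom=-4.500; wc +0.470/-0.120 → slack +0.490/-0.140; half-tol=0.295, Σhalf²=0.087425
  +C: nom +20.310 → Σnom=15.810; wc +0.130/-0.250 → slack +0.620/-0.390; half-tol=0.190, Σhalf²=0.123525
  +D: nom +8.900 → Σnom=24.710; wc +0.120/-0.120 → slack +0.740/-0.510; half-tol=0.120, Σhalf²=0.137925
  +E: nom +33.000 → Σnom=57.710; wc +0.090/-0.170 → slack +0.830/-0.680; half-tol=0.130, Σhalf²=0.154825
  +F: nom +16.700 → Σnom=74.410; wc +0.202/-0.470 → slack +1.032/-1.150; half-tol=0.336, Σhalf²=0.267721
  +G: nom +48.200 → Σnom=122.610; wc +0.340/-0.340 → slack +1.372/-1.490; half-tol=0.340, Σhalf²=0.383321
Nominal = 122.610. Worst-case = [122.610 - 1.490, 122.610 + 1.372] = [121.120, 123.982]. RSS = √0.383321 = 0.619.

nominal=122.610 wc=[121.120,123.982] rss=0.619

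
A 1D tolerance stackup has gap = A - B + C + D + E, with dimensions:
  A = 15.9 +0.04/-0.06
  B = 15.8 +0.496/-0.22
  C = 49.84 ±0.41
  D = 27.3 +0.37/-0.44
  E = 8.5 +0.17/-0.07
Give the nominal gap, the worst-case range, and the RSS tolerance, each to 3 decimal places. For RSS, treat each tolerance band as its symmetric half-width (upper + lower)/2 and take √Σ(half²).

nominal=85.740 wc=[84.264,86.950] rss=0.691

Stack each dimension's contribution:
  +A: nom +15.900 → Σnom=15.900; wc +0.040/-0.060 → slack +0.040/-0.060; half-tol=0.050, Σhalf²=0.002500
  -B: nom -15.800 → Σnom=0.100; wc +0.220/-0.496 → slack +0.260/-0.556; half-tol=0.358, Σhalf²=0.130664
  +C: nom +49.840 → Σnom=49.940; wc +0.410/-0.410 → slack +0.670/-0.966; half-tol=0.410, Σhalf²=0.298764
  +D: nom +27.300 → Σnom=77.240; wc +0.370/-0.440 → slack +1.040/-1.406; half-tol=0.405, Σhalf²=0.462789
  +E: nom +8.500 → Σnom=85.740; wc +0.170/-0.070 → slack +1.210/-1.476; half-tol=0.120, Σhalf²=0.477189
Nominal = 85.740. Worst-case = [85.740 - 1.476, 85.740 + 1.210] = [84.264, 86.950]. RSS = √0.477189 = 0.691.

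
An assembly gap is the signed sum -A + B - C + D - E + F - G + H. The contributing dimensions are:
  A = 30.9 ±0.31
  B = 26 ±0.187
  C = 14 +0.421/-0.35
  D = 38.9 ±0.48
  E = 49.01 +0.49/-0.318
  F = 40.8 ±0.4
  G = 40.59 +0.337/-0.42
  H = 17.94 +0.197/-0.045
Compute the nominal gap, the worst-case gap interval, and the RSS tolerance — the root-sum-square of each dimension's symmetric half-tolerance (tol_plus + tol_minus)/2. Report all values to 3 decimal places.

nominal=-10.860 wc=[-13.530,-8.198] rss=0.996

Stack each dimension's contribution:
  -A: nom -30.900 → Σnom=-30.900; wc +0.310/-0.310 → slack +0.310/-0.310; half-tol=0.310, Σhalf²=0.096100
  +B: nom +26.000 → Σnom=-4.900; wc +0.187/-0.187 → slack +0.497/-0.497; half-tol=0.187, Σhalf²=0.131069
  -C: nom -14.000 → Σnom=-18.900; wc +0.350/-0.421 → slack +0.847/-0.918; half-tol=0.385, Σhalf²=0.279679
  +D: nom +38.900 → Σnom=20.000; wc +0.480/-0.480 → slack +1.327/-1.398; half-tol=0.480, Σhalf²=0.510079
  -E: nom -49.010 → Σnom=-29.010; wc +0.318/-0.490 → slack +1.645/-1.888; half-tol=0.404, Σhalf²=0.673295
  +F: nom +40.800 → Σnom=11.790; wc +0.400/-0.400 → slack +2.045/-2.288; half-tol=0.400, Σhalf²=0.833295
  -G: nom -40.590 → Σnom=-28.800; wc +0.420/-0.337 → slack +2.465/-2.625; half-tol=0.379, Σhalf²=0.976558
  +H: nom +17.940 → Σnom=-10.860; wc +0.197/-0.045 → slack +2.662/-2.670; half-tol=0.121, Σhalf²=0.991199
Nominal = -10.860. Worst-case = [-10.860 - 2.670, -10.860 + 2.662] = [-13.530, -8.198]. RSS = √0.991199 = 0.996.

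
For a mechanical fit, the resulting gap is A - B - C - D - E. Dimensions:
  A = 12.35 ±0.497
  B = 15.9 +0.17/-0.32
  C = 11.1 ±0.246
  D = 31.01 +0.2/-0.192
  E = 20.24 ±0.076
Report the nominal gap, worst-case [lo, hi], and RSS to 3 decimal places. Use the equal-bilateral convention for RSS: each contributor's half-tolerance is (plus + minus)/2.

Stack each dimension's contribution:
  +A: nom +12.350 → Σnom=12.350; wc +0.497/-0.497 → slack +0.497/-0.497; half-tol=0.497, Σhalf²=0.247009
  -B: nom -15.900 → Σnom=-3.550; wc +0.320/-0.170 → slack +0.817/-0.667; half-tol=0.245, Σhalf²=0.307034
  -C: nom -11.100 → Σnom=-14.650; wc +0.246/-0.246 → slack +1.063/-0.913; half-tol=0.246, Σhalf²=0.367550
  -D: nom -31.010 → Σnom=-45.660; wc +0.192/-0.200 → slack +1.255/-1.113; half-tol=0.196, Σhalf²=0.405966
  -E: nom -20.240 → Σnom=-65.900; wc +0.076/-0.076 → slack +1.331/-1.189; half-tol=0.076, Σhalf²=0.411742
Nominal = -65.900. Worst-case = [-65.900 - 1.189, -65.900 + 1.331] = [-67.089, -64.569]. RSS = √0.411742 = 0.642.

nominal=-65.900 wc=[-67.089,-64.569] rss=0.642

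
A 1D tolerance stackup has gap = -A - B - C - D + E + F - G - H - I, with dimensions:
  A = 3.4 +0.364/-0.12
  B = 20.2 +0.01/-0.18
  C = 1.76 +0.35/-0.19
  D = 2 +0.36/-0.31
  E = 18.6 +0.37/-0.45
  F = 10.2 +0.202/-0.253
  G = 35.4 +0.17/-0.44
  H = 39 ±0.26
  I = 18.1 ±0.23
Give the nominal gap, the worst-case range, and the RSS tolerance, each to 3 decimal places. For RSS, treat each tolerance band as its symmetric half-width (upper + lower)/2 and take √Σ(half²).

nominal=-91.060 wc=[-93.507,-88.758] rss=0.828

Stack each dimension's contribution:
  -A: nom -3.400 → Σnom=-3.400; wc +0.120/-0.364 → slack +0.120/-0.364; half-tol=0.242, Σhalf²=0.058564
  -B: nom -20.200 → Σnom=-23.600; wc +0.180/-0.010 → slack +0.300/-0.374; half-tol=0.095, Σhalf²=0.067589
  -C: nom -1.760 → Σnom=-25.360; wc +0.190/-0.350 → slack +0.490/-0.724; half-tol=0.270, Σhalf²=0.140489
  -D: nom -2.000 → Σnom=-27.360; wc +0.310/-0.360 → slack +0.800/-1.084; half-tol=0.335, Σhalf²=0.252714
  +E: nom +18.600 → Σnom=-8.760; wc +0.370/-0.450 → slack +1.170/-1.534; half-tol=0.410, Σhalf²=0.420814
  +F: nom +10.200 → Σnom=1.440; wc +0.202/-0.253 → slack +1.372/-1.787; half-tol=0.228, Σhalf²=0.472570
  -G: nom -35.400 → Σnom=-33.960; wc +0.440/-0.170 → slack +1.812/-1.957; half-tol=0.305, Σhalf²=0.565595
  -H: nom -39.000 → Σnom=-72.960; wc +0.260/-0.260 → slack +2.072/-2.217; half-tol=0.260, Σhalf²=0.633195
  -I: nom -18.100 → Σnom=-91.060; wc +0.230/-0.230 → slack +2.302/-2.447; half-tol=0.230, Σhalf²=0.686095
Nominal = -91.060. Worst-case = [-91.060 - 2.447, -91.060 + 2.302] = [-93.507, -88.758]. RSS = √0.686095 = 0.828.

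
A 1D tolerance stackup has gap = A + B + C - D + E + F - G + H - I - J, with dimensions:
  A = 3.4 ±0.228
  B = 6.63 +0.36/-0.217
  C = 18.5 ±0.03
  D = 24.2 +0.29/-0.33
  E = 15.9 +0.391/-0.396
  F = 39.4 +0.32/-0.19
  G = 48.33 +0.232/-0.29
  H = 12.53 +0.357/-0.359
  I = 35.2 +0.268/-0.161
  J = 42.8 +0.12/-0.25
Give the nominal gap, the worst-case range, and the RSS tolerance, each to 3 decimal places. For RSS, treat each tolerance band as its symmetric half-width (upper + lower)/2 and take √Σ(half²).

nominal=-54.170 wc=[-56.500,-51.453] rss=0.854

Stack each dimension's contribution:
  +A: nom +3.400 → Σnom=3.400; wc +0.228/-0.228 → slack +0.228/-0.228; half-tol=0.228, Σhalf²=0.051984
  +B: nom +6.630 → Σnom=10.030; wc +0.360/-0.217 → slack +0.588/-0.445; half-tol=0.288, Σhalf²=0.135216
  +C: nom +18.500 → Σnom=28.530; wc +0.030/-0.030 → slack +0.618/-0.475; half-tol=0.030, Σhalf²=0.136116
  -D: nom -24.200 → Σnom=4.330; wc +0.330/-0.290 → slack +0.948/-0.765; half-tol=0.310, Σhalf²=0.232216
  +E: nom +15.900 → Σnom=20.230; wc +0.391/-0.396 → slack +1.339/-1.161; half-tol=0.394, Σhalf²=0.387059
  +F: nom +39.400 → Σnom=59.630; wc +0.320/-0.190 → slack +1.659/-1.351; half-tol=0.255, Σhalf²=0.452084
  -G: nom -48.330 → Σnom=11.300; wc +0.290/-0.232 → slack +1.949/-1.583; half-tol=0.261, Σhalf²=0.520205
  +H: nom +12.530 → Σnom=23.830; wc +0.357/-0.359 → slack +2.306/-1.942; half-tol=0.358, Σhalf²=0.648369
  -I: nom -35.200 → Σnom=-11.370; wc +0.161/-0.268 → slack +2.467/-2.210; half-tol=0.215, Σhalf²=0.694379
  -J: nom -42.800 → Σnom=-54.170; wc +0.250/-0.120 → slack +2.717/-2.330; half-tol=0.185, Σhalf²=0.728604
Nominal = -54.170. Worst-case = [-54.170 - 2.330, -54.170 + 2.717] = [-56.500, -51.453]. RSS = √0.728604 = 0.854.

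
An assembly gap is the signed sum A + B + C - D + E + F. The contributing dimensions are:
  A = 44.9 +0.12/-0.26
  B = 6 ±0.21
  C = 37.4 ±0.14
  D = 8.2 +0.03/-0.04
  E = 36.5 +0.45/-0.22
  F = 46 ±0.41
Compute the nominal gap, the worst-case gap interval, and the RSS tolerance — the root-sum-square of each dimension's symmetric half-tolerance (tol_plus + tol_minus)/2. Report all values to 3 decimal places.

Stack each dimension's contribution:
  +A: nom +44.900 → Σnom=44.900; wc +0.120/-0.260 → slack +0.120/-0.260; half-tol=0.190, Σhalf²=0.036100
  +B: nom +6.000 → Σnom=50.900; wc +0.210/-0.210 → slack +0.330/-0.470; half-tol=0.210, Σhalf²=0.080200
  +C: nom +37.400 → Σnom=88.300; wc +0.140/-0.140 → slack +0.470/-0.610; half-tol=0.140, Σhalf²=0.099800
  -D: nom -8.200 → Σnom=80.100; wc +0.040/-0.030 → slack +0.510/-0.640; half-tol=0.035, Σhalf²=0.101025
  +E: nom +36.500 → Σnom=116.600; wc +0.450/-0.220 → slack +0.960/-0.860; half-tol=0.335, Σhalf²=0.213250
  +F: nom +46.000 → Σnom=162.600; wc +0.410/-0.410 → slack +1.370/-1.270; half-tol=0.410, Σhalf²=0.381350
Nominal = 162.600. Worst-case = [162.600 - 1.270, 162.600 + 1.370] = [161.330, 163.970]. RSS = √0.381350 = 0.618.

nominal=162.600 wc=[161.330,163.970] rss=0.618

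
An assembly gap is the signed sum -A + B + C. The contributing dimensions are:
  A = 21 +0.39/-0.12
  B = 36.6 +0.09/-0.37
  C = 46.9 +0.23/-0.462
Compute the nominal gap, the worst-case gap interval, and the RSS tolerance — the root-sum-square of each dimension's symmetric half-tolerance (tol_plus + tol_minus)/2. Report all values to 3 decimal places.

nominal=62.500 wc=[61.278,62.940] rss=0.487

Stack each dimension's contribution:
  -A: nom -21.000 → Σnom=-21.000; wc +0.120/-0.390 → slack +0.120/-0.390; half-tol=0.255, Σhalf²=0.065025
  +B: nom +36.600 → Σnom=15.600; wc +0.090/-0.370 → slack +0.210/-0.760; half-tol=0.230, Σhalf²=0.117925
  +C: nom +46.900 → Σnom=62.500; wc +0.230/-0.462 → slack +0.440/-1.222; half-tol=0.346, Σhalf²=0.237641
Nominal = 62.500. Worst-case = [62.500 - 1.222, 62.500 + 0.440] = [61.278, 62.940]. RSS = √0.237641 = 0.487.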